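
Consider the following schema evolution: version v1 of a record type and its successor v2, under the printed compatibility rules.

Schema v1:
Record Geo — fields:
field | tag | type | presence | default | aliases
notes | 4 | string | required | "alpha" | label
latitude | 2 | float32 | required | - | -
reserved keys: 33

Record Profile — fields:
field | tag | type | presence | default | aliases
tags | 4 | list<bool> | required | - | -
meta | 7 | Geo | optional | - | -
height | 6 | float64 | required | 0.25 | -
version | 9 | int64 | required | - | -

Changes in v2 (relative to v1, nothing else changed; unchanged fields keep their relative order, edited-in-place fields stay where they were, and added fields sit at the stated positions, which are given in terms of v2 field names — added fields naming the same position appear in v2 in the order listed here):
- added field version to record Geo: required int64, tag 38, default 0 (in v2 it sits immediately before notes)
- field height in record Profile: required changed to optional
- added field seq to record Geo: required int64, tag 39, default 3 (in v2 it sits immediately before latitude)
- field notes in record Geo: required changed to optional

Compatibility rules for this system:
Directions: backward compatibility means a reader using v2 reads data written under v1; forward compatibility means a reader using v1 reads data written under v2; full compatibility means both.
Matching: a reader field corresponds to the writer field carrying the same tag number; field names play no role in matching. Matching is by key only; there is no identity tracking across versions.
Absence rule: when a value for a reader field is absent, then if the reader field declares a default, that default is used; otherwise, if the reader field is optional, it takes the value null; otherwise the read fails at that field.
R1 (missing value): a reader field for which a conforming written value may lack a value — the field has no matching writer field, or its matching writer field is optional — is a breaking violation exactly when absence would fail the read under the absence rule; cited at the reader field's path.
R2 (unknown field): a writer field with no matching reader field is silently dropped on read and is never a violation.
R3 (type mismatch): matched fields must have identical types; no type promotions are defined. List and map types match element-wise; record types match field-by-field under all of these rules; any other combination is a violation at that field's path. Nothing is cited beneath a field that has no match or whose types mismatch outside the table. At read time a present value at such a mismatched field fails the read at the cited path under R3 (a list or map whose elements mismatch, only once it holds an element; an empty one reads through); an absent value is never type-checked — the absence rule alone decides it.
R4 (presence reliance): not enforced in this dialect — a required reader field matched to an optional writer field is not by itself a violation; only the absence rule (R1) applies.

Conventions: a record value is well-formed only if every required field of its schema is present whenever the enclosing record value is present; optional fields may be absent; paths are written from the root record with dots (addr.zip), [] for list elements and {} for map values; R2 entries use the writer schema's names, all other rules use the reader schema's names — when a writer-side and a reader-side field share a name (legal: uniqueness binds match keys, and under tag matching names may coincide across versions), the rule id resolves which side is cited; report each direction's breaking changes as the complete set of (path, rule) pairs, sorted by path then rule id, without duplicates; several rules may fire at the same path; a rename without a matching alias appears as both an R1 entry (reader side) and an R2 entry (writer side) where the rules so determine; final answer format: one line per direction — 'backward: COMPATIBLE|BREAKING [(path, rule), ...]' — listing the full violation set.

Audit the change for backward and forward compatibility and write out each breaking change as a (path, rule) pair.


arrows below run writer -> reader for Profile
backward on Profile — v2 reading data written by v1:
  tags <- tags (list<bool> -> list<bool>, writer required)
  meta <- meta (Geo -> Geo, writer optional)
  height <- height (float64 -> float64, writer required)
  version <- version (int64 -> int64, writer required)
  meta.version: no writer-side match
  meta.notes <- meta.notes (string -> string, writer required)
  meta.seq: no writer-side match
  meta.latitude <- meta.latitude (float32 -> float32, writer required)
  nothing fires on Profile: backward is COMPATIBLE
forward on Profile — v1 reading data written by v2:
  tags <- tags (list<bool> -> list<bool>, writer required)
  meta <- meta (Geo -> Geo, writer optional)
  height <- height (float64 -> float64, writer optional)
  version <- version (int64 -> int64, writer required)
  meta.notes <- meta.notes (string -> string, writer optional)
  meta.latitude <- meta.latitude (float32 -> float32, writer required)
  writer meta.version: unknown to reader
  writer meta.seq: unknown to reader
  nothing fires on Profile: forward is COMPATIBLE

backward: COMPATIBLE []; forward: COMPATIBLE []


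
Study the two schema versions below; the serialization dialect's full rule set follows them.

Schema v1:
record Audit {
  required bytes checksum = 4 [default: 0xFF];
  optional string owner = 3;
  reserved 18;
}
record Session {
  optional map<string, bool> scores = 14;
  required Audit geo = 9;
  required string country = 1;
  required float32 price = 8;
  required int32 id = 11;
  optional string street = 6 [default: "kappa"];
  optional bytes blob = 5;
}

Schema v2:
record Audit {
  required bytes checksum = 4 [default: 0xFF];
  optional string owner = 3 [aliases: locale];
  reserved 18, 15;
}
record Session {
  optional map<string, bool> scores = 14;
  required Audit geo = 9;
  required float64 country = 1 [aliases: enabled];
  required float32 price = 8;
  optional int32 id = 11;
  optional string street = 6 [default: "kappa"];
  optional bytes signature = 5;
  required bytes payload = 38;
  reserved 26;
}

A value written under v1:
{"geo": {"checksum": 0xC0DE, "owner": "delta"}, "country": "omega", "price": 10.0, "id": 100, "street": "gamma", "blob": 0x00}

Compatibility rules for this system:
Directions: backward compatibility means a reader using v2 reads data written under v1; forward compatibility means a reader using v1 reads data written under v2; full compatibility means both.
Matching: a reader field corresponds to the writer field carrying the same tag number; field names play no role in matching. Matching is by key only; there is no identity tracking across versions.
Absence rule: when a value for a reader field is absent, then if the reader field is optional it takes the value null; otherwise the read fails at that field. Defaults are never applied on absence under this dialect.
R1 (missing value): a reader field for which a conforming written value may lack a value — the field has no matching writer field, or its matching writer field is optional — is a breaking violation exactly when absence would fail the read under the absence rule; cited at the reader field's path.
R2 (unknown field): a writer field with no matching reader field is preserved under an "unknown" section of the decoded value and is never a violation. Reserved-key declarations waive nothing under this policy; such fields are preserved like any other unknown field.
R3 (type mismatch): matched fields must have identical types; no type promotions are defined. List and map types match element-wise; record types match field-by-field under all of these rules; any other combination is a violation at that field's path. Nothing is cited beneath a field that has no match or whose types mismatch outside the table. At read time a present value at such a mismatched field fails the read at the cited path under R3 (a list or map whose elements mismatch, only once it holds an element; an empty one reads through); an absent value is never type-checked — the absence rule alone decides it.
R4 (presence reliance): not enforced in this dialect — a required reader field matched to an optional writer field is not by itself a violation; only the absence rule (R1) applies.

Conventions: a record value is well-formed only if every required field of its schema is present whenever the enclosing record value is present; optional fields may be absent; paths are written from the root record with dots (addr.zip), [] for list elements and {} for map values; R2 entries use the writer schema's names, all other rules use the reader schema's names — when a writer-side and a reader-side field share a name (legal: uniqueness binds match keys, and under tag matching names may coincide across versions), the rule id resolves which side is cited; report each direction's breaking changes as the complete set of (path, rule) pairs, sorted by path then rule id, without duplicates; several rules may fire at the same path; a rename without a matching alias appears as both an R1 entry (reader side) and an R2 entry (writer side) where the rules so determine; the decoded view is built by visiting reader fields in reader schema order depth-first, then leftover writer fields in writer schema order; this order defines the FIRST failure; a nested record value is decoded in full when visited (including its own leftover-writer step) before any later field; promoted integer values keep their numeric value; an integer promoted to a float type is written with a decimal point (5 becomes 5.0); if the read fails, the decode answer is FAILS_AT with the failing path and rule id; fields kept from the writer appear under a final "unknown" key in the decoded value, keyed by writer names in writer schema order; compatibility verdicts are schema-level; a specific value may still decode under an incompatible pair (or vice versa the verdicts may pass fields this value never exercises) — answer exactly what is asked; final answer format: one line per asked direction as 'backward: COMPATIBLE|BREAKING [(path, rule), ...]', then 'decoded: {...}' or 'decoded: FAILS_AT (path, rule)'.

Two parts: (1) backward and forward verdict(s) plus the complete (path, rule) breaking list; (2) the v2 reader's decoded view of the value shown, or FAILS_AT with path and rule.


backward: BREAKING [(country, R3), (payload, R1)]; forward: BREAKING [(country, R3), (id, R1)]; decoded: FAILS_AT (country, R3)

in Session below, arrows point writer -> reader
backward for Session (reader v2, writer v1):
  scores <- scores (map<string, bool> -> map<string, bool>, writer optional)
  geo <- geo (Audit -> Audit, writer required)
  country <- country (string -> float64, writer required)
  price <- price (float32 -> float32, writer required)
  id <- id (int32 -> int32, writer required)
  street <- street (string -> string, writer optional)
  signature <- blob (bytes -> bytes, writer optional)
  payload: no writer match
  geo.checksum <- geo.checksum (bytes -> bytes, writer required)
  geo.owner <- geo.owner (string -> string, writer optional)
  violation R3 at country
  violation R1 at payload
  backward on Session therefore BREAKING (2)
forward for Session (reader v1, writer v2):
  scores <- scores (map<string, bool> -> map<string, bool>, writer optional)
  geo <- geo (Audit -> Audit, writer required)
  country <- country (float64 -> string, writer required)
  price <- price (float32 -> float32, writer required)
  id <- id (int32 -> int32, writer optional)
  street <- street (string -> string, writer optional)
  blob <- signature (bytes -> bytes, writer optional)
  leftover writer field: payload
  geo.checksum <- geo.checksum (bytes -> bytes, writer required)
  geo.owner <- geo.owner (string -> string, writer optional)
  violation R3 at country
  violation R1 at id
  forward on Session therefore BREAKING (2)
decoding the Session value with the v2 reader:
  scores := null (missing; optional => null)
  geo.checksum := 0xC0DE
  geo.owner := "delta"
  read fails at country under R3
  => FAILS_AT (country, R3)


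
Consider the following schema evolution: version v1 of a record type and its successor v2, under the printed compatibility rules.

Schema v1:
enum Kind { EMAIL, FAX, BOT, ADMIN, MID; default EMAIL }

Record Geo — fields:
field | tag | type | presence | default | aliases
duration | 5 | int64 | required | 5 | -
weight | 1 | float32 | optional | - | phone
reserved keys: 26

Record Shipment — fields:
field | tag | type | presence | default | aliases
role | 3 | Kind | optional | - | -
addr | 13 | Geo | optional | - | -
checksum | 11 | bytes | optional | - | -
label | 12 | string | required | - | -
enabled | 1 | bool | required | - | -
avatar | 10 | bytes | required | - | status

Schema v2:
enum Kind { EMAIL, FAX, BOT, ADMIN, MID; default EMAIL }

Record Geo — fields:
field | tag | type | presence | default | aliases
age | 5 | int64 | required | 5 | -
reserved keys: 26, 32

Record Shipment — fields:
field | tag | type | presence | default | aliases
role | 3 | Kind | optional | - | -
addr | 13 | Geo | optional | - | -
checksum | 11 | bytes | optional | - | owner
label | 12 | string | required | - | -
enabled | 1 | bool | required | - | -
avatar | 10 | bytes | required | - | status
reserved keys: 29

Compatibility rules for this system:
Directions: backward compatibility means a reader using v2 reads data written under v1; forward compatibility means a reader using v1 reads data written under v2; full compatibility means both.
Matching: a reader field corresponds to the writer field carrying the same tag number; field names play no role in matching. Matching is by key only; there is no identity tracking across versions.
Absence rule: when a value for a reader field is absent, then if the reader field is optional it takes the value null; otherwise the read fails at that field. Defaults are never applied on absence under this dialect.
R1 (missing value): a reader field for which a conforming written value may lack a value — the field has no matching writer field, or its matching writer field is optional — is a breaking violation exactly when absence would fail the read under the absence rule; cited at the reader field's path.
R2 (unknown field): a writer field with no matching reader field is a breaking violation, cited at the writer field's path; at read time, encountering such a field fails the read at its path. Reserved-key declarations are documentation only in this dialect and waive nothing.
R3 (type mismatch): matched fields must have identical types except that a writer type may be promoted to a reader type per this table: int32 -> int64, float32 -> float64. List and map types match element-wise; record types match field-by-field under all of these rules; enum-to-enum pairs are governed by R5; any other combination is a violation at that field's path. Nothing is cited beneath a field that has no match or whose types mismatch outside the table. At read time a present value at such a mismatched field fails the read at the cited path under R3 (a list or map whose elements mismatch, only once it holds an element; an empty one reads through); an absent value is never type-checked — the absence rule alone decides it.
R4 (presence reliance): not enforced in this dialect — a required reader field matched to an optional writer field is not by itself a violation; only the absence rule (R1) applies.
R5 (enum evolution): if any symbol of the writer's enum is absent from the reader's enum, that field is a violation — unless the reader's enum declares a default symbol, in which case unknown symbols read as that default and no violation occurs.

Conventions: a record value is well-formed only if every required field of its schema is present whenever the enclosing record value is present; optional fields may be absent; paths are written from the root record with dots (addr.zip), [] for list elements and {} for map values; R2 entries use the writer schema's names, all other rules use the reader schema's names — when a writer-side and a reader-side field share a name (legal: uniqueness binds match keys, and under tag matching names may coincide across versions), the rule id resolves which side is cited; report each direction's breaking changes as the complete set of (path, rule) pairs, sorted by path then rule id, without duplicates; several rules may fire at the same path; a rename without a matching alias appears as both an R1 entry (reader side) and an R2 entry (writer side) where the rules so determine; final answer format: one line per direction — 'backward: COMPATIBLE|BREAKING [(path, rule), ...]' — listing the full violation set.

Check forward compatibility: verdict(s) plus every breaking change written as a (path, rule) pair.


arrows below run writer -> reader for Shipment
forward on Shipment — v1 reading data written by v2:
  role <- role (Kind -> Kind, writer optional)
  addr <- addr (Geo -> Geo, writer optional)
  checksum <- checksum (bytes -> bytes, writer optional)
  label <- label (string -> string, writer required)
  enabled <- enabled (bool -> bool, writer required)
  avatar <- avatar (bytes -> bytes, writer required)
  addr.duration <- addr.age (int64 -> int64, writer required)
  no writer field matches reader addr.weight
  => forward: COMPATIBLE
remaining Shipment differences; none change what is asked:
  removed field weight from record Geo -> matters only for Shipment's backward compatibility — outside the asked direction
  renamed field duration to age in record Geo -> fires no rule on Shipment, leaving the asked answer as it is

forward: COMPATIBLE []


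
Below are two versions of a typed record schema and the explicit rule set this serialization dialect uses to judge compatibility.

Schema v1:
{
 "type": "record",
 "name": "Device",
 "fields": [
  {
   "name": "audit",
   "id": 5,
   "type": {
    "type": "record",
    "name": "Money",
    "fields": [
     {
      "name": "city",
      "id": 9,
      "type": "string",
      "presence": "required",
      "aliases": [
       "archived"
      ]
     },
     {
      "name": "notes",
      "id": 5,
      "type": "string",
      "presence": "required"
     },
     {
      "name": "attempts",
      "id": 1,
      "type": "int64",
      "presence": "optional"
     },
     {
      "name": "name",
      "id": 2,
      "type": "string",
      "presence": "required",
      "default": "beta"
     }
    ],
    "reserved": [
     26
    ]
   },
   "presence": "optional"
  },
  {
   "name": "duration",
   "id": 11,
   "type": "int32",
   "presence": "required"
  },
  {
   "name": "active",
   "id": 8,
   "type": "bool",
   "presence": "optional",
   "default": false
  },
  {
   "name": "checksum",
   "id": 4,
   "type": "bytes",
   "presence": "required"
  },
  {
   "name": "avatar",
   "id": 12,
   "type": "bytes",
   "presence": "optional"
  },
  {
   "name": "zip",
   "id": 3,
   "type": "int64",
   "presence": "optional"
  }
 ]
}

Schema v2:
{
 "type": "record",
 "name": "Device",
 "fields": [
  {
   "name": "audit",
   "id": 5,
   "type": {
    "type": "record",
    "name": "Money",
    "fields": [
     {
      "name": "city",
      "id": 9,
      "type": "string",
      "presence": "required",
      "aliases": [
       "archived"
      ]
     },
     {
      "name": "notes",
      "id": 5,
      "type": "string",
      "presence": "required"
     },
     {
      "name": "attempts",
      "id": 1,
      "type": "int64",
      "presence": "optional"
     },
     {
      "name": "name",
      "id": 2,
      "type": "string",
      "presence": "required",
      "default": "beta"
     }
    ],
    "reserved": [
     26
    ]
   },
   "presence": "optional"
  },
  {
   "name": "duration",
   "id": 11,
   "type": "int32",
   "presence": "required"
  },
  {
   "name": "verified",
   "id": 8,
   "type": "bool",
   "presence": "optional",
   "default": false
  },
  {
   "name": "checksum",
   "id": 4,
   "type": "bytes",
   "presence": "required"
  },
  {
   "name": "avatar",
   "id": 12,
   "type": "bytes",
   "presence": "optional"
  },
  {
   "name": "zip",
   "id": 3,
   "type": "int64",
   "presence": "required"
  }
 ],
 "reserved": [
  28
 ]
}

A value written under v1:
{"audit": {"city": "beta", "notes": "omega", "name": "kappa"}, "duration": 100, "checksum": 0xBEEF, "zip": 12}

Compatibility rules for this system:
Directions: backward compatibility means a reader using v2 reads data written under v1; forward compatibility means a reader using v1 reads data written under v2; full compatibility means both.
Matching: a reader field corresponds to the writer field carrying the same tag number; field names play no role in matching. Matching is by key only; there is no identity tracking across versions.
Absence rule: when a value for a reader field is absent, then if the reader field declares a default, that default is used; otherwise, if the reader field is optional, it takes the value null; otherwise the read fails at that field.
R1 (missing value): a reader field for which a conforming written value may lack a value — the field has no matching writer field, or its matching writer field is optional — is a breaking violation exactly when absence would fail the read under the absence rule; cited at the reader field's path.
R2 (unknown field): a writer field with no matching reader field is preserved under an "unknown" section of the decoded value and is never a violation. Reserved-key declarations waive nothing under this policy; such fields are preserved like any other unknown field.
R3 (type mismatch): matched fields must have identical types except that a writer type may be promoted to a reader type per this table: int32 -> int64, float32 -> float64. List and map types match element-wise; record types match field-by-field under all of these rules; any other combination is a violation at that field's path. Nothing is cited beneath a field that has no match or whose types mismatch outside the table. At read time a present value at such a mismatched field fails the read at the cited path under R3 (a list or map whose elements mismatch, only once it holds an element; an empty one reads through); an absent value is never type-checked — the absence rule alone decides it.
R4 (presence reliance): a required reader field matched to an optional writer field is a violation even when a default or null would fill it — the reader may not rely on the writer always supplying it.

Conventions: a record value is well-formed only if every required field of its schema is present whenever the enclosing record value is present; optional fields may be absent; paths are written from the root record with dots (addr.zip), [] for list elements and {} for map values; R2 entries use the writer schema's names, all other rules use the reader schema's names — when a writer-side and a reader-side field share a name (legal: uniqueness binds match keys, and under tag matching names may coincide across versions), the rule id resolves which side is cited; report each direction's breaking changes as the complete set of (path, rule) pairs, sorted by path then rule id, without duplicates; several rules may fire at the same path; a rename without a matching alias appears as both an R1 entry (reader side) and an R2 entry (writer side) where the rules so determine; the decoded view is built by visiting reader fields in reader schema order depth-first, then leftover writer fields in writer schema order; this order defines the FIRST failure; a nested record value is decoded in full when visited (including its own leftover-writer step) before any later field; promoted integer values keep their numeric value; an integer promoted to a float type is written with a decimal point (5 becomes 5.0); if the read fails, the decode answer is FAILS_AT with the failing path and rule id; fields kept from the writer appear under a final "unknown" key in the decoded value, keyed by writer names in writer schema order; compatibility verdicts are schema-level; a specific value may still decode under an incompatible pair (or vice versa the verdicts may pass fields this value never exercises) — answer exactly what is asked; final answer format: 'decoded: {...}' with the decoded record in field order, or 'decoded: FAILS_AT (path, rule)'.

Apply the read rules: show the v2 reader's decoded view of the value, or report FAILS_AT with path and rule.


decoded: {"audit": {"city": "beta", "notes": "omega", "attempts": null, "name": "kappa"}, "duration": 100, "verified": false, "checksum": 0xBEEF, "avatar": null, "zip": 12}

the writer's type comes first in each Device pair
decode (reader v2):
  audit.city := "beta"
  audit.notes := "omega"
  audit.attempts := null (not supplied -> null)
  audit.name := "kappa"
  duration := 100
  verified := false (no value, default fills)
  checksum := 0xBEEF
  avatar := null (not supplied -> null)
  zip := 12
  => decoded: {"audit": {"city": "beta", "notes": "omega", "attempts": null, "name": "kappa"}, "duration": 100, "verified": false, "checksum": 0xBEEF, "avatar": null, "zip": 12}
the other Device changes do not affect what is asked:
  field zip in record Device: optional changed to required -> changes Device's schema-level verdicts only — the decode of this value is the same


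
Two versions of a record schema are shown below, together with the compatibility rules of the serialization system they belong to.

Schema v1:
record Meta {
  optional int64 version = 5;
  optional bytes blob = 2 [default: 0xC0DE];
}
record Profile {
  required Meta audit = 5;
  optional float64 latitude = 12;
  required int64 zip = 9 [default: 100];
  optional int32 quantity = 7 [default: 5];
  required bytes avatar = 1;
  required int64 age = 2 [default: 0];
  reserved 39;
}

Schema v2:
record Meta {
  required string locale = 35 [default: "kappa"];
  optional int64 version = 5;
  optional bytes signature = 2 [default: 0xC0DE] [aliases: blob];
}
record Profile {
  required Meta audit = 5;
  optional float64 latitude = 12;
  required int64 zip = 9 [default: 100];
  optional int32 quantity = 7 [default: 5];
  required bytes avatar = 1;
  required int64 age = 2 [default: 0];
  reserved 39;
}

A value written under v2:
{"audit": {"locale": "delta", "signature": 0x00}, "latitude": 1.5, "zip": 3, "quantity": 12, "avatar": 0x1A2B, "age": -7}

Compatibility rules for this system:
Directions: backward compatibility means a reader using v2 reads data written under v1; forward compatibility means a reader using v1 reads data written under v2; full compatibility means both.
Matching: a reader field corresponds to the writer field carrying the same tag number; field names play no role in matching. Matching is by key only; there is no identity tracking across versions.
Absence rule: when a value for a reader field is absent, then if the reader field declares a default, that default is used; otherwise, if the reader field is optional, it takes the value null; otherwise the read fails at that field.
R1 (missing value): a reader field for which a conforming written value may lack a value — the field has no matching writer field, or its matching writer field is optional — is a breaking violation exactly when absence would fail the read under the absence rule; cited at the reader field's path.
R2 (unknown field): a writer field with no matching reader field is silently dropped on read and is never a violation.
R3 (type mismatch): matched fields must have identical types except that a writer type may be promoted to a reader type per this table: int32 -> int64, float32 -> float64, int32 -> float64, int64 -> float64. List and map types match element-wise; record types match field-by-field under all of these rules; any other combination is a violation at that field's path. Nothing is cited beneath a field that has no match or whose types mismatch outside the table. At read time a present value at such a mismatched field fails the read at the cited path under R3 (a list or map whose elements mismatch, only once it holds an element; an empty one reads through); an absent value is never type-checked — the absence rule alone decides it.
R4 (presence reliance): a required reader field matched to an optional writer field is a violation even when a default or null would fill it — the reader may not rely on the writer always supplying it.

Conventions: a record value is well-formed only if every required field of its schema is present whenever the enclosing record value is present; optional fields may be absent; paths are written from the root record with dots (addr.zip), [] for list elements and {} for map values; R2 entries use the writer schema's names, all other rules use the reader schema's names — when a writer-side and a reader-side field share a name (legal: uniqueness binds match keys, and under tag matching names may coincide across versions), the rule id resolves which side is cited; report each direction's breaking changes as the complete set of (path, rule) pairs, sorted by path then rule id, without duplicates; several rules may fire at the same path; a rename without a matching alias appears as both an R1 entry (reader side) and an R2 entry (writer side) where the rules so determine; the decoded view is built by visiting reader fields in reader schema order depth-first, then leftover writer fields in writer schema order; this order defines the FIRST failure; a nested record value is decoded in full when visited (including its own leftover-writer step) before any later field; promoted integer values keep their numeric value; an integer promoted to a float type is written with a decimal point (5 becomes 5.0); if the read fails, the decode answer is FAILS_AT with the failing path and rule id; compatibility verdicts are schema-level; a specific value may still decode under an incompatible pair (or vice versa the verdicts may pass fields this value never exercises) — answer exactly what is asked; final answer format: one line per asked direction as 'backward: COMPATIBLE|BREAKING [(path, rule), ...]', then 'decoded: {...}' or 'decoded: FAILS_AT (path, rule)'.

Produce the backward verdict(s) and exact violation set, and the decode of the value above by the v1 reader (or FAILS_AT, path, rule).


each type pair in Profile: writer, then reader
checking backward for Profile: reader v2 against writer v1:
  audit: Meta -> Meta, writer required; from audit
  latitude: float64 -> float64, writer optional; from latitude
  zip: int64 -> int64, writer required; from zip
  quantity: int32 -> int32, writer optional; from quantity
  avatar: bytes -> bytes, writer required; from avatar
  age: int64 -> int64, writer required; from age
  audit.locale has no writer counterpart
  audit.version: int64 -> int64, writer optional; from audit.version
  audit.signature: bytes -> bytes, writer optional; from audit.blob
  => no violations; backward on Profile: COMPATIBLE
decode (reader v1):
  audit.version := null (absent, optional -> null)
  audit.blob := 0x00 (from writer signature)
  writer audit.locale: unknown -> dropped
  latitude := 1.5
  zip := 3
  quantity := 12
  avatar := 0x1A2B
  age := -7
  => decoded: {"audit": {"version": null, "blob": 0x00}, "latitude": 1.5, "zip": 3, "quantity": 12, "avatar": 0x1A2B, "age": -7}
diffs on Profile not affecting the asked answer:
  added field locale to record Meta: required string, tag 35, default "kappa" (in v2 it sits immediately before version) -> inert for the asked Profile verdict: nothing fires
  renamed field blob to signature in record Meta (alias blob declared on the renamed field) -> inert for the asked Profile verdict: nothing fires

backward: COMPATIBLE []; decoded: {"audit": {"version": null, "blob": 0x00}, "latitude": 1.5, "zip": 3, "quantity": 12, "avatar": 0x1A2B, "age": -7}


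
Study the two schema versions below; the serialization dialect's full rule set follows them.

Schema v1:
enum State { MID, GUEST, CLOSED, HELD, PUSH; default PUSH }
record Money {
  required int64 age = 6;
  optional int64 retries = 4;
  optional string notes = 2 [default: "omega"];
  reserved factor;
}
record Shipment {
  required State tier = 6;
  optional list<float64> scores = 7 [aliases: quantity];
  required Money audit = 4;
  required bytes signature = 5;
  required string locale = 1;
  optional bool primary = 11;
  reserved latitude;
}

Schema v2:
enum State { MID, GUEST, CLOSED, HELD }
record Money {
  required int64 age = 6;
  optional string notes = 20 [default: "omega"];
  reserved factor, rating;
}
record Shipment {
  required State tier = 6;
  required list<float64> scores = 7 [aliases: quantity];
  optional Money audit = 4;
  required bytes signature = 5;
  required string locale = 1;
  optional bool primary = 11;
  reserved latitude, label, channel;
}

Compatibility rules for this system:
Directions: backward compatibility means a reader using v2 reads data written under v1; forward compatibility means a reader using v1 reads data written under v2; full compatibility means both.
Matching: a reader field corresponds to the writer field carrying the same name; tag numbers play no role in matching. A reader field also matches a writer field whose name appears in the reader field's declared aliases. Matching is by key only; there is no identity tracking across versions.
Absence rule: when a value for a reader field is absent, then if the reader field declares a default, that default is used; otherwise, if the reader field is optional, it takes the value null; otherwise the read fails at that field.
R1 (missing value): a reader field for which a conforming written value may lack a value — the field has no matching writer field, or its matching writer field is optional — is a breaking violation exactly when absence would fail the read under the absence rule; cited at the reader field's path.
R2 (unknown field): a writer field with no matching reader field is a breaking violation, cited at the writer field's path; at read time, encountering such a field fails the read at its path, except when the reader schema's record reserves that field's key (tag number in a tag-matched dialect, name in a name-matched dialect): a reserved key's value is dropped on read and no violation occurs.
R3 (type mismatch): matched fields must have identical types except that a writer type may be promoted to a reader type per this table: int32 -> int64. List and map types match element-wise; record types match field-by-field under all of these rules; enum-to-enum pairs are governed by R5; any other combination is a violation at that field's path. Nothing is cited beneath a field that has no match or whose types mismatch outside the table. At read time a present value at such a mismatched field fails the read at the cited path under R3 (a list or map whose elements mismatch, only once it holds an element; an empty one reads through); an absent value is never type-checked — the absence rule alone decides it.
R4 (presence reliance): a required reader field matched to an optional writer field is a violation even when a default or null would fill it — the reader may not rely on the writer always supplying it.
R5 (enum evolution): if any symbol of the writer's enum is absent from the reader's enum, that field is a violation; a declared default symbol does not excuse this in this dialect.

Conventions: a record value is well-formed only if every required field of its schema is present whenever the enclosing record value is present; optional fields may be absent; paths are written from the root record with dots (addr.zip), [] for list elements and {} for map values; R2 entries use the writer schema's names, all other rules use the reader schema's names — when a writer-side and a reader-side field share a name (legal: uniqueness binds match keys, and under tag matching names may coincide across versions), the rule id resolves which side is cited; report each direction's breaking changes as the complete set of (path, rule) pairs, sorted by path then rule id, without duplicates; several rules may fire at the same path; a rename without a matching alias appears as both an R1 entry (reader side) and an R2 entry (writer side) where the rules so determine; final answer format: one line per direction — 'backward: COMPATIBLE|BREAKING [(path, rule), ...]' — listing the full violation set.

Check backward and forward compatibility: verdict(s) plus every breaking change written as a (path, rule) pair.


arrows below run writer -> reader for Shipment
backward for Shipment (reader v2, writer v1):
  tier: State -> State, writer required; from tier
  scores: list<float64> -> list<float64>, writer optional; from scores
  audit: Money -> Money, writer required; from audit
  signature: bytes -> bytes, writer required; from signature
  locale: string -> string, writer required; from locale
  primary: bool -> bool, writer optional; from primary
  audit.age: int64 -> int64, writer required; from audit.age
  audit.notes: string -> string, writer optional; from audit.notes
  writer field audit.retries has no reader counterpart
  R2 fires at audit.retries
  R1 fires at scores
  R4 fires at scores
  R5 fires at tier
  => backward verdict for Shipment: BREAKING, 4 violation(s)
forward for Shipment (reader v1, writer v2):
  tier: State -> State, writer required; from tier
  scores: list<float64> -> list<float64>, writer required; from scores
  audit: Money -> Money, writer optional; from audit
  signature: bytes -> bytes, writer required; from signature
  locale: string -> string, writer required; from locale
  primary: bool -> bool, writer optional; from primary
  audit.age: int64 -> int64, writer required; from audit.age
  audit.retries has no writer counterpart
  audit.notes: string -> string, writer optional; from audit.notes
  R1 fires at audit
  R4 fires at audit
  => forward verdict for Shipment: BREAKING, 2 violation(s)

backward: BREAKING [(audit.retries, R2), (scores, R1), (scores, R4), (tier, R5)]; forward: BREAKING [(audit, R1), (audit, R4)]


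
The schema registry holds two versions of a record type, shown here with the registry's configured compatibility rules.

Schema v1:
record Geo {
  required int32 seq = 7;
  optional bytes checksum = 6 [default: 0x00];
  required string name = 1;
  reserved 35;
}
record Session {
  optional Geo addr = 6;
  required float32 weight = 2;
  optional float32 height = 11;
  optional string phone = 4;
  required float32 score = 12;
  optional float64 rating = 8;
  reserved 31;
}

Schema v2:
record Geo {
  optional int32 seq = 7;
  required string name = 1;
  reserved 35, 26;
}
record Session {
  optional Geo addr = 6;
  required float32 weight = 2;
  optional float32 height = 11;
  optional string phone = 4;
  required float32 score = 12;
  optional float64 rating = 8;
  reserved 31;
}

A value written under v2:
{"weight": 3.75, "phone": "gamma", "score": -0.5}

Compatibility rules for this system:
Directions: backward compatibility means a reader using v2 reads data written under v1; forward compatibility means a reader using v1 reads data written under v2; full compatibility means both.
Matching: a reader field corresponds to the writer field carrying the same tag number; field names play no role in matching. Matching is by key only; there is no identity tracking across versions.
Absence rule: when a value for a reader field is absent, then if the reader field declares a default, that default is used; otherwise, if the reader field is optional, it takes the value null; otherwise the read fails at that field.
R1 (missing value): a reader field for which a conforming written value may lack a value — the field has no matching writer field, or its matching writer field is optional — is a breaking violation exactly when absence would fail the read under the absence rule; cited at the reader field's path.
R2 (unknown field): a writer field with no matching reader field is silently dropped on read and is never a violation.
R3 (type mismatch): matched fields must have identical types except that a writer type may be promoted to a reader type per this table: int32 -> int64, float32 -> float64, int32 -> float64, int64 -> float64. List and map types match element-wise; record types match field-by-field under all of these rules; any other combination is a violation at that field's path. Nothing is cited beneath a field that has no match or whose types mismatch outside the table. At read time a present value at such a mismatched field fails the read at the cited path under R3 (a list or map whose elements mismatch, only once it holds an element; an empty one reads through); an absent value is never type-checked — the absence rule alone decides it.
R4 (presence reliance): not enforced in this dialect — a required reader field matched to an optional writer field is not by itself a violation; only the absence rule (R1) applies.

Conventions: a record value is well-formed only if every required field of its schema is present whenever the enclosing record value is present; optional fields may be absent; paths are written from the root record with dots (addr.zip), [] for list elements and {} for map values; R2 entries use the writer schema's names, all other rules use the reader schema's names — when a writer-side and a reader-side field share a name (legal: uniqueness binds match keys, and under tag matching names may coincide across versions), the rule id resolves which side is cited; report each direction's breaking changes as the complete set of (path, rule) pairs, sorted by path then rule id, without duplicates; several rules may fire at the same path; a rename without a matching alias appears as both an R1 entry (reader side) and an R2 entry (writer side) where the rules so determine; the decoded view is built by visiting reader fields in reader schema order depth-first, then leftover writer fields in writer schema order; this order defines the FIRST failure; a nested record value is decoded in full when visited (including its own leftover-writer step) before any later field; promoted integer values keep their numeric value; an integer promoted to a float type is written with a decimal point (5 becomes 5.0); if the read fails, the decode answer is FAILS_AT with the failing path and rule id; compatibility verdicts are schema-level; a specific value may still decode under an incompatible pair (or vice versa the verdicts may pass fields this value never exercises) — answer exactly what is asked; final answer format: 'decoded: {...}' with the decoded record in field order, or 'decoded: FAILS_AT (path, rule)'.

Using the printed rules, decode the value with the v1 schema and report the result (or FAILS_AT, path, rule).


decoded: {"addr": null, "weight": 3.75, "height": null, "phone": "gamma", "score": -0.5, "rating": null}

each type pair in Session: writer, then reader
decode (reader v1):
  addr := null (missing; optional => null)
  weight := 3.75
  height := null (missing; optional => null)
  phone := "gamma"
  score := -0.5
  rating := null (missing; optional => null)
  => decoded: {"addr": null, "weight": 3.75, "height": null, "phone": "gamma", "score": -0.5, "rating": null}
remaining Session differences; none change what is asked:
  removed field checksum from record Geo -> fires no rule on Session under this dialect and leaves the result unchanged
  field seq in record Geo: required changed to optional -> changes Session's schema-level verdicts only — the decode of this value is the same
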